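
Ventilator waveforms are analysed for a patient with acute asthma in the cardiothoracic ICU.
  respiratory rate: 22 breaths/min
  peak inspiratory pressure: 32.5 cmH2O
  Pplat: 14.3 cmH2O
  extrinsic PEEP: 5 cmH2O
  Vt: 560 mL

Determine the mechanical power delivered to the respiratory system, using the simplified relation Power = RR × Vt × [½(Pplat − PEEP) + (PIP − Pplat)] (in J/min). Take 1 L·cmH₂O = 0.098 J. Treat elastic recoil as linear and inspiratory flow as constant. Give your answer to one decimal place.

27.6

Per-breath work = Vt × [½(Pplat−PEEP) + (PIP−Pplat)] = 0.560 × [0.5×9.3 + 18.2] = 0.560 × 22.85 = 12.796 L·cmH2O.
Power = 22 × 12.796 = 281.51 L·cmH2O/min.
× 0.098 J/(L·cmH2O) → 27.588 J/min.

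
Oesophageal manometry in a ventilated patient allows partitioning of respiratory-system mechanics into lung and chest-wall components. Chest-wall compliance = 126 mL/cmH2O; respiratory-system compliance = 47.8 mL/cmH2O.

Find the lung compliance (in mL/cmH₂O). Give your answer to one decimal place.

77.0

1/CL = 1/Crs − 1/Ccw.
1/CL = 1/47.8 − 1/126 = 0.01298.
CL = 77.042 mL/cmH2O.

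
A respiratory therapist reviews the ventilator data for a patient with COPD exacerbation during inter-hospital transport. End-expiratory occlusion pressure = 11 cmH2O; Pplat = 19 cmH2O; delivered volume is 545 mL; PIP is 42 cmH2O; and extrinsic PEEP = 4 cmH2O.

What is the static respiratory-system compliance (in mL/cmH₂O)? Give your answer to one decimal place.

68.1

End-expiratory occlusion gives total PEEP = 11 cmH2O (intrinsic PEEP = 11 − 4 = 7). Use total PEEP for the elastic gradient.
Cstat = Vt / (Pplat − PEEPtotal) = 545 / (19 − 11) = 545 / 8.0 = 68.125 mL/cmH2O.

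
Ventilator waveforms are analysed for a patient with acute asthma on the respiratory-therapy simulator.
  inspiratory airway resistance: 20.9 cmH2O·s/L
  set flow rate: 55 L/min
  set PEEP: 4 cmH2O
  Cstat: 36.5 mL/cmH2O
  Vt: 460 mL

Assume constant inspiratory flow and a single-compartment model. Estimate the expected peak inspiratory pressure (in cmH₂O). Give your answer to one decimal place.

35.8

Flow: 55 L/min ÷ 60 = 0.9167 L/s.
Equation of motion (constant flow): PIP = Vt/C + R·V̇ + PEEP.
PIP = 460/36.5 + 20.9×0.9167 + 4 = 12.603 + 19.159 + 4 = 35.762 cmH2O.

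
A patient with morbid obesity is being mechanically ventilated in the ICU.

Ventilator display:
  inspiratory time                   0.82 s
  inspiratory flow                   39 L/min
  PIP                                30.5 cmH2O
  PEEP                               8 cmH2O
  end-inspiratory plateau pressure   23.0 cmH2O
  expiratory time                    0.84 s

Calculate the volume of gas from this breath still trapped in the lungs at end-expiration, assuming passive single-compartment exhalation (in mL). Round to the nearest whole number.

69

Flow: 39 L/min ÷ 60 = 0.65 L/s.
Vt = flow × Ti = 0.65 L/s × 0.82 s × 1000 mL/L = 533.0 mL.
R = (PIP − Pplat)/V̇ = (30.5 − 23.0) / 0.65 = 7.5/0.65 = 11.538 cmH2O·s/L.
C = Vt/(Pplat − PEEP) = 533.0 / (23.0 − 8) = 533.0/15.0 = 35.533 mL/cmH2O.
τ = R × C = 11.538 × 0.03553 L/cmH2O = 0.4099 s.
Fraction remaining = e^(−Te/τ) = e^(−0.84/0.4099) = 0.1288.
Trapped volume = 533.0 × 0.1288 = 68.65 mL.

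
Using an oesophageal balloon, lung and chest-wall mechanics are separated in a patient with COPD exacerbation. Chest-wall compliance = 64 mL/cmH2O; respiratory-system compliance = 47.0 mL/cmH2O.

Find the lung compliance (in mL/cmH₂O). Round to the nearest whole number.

1/CL = 1/Crs − 1/Ccw.
1/CL = 1/47.0 − 1/64 = 0.005652.
CL = 176.93 mL/cmH2O.

177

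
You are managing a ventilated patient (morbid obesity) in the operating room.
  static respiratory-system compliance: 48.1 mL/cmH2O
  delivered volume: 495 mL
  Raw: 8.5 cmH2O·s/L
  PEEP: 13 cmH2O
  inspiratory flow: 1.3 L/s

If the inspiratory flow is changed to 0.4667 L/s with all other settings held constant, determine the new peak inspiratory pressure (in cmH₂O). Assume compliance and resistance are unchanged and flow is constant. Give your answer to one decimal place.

27.3

PIP = Vt/C + R·V̇ + PEEP (constant-flow equation of motion).
Only the resistive term changes: ΔPIP = R × ΔV̇ = 8.5 × (0.4667 − 1.3) = 8.5 × -0.8333 = -7.083 cmH2O.
Original PIP = 495/48.1 + 8.5×1.3 + 13 = 34.341 cmH2O; new PIP = 34.341 + (-7.083) = 27.258 cmH2O.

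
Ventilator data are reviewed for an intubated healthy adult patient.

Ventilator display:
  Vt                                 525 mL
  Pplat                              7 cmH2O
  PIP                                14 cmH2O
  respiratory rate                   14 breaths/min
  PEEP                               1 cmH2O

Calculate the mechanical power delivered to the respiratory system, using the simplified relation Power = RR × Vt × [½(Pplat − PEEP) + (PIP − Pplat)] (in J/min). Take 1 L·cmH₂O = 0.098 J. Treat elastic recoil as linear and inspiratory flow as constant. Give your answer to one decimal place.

Per-breath work = Vt × [½(Pplat−PEEP) + (PIP−Pplat)] = 0.525 × [0.5×6.0 + 7.0] = 0.525 × 10.0 = 5.25 L·cmH2O.
Power = 14 × 5.25 = 73.5 L·cmH2O/min.
× 0.098 J/(L·cmH2O) → 7.203 J/min.

7.2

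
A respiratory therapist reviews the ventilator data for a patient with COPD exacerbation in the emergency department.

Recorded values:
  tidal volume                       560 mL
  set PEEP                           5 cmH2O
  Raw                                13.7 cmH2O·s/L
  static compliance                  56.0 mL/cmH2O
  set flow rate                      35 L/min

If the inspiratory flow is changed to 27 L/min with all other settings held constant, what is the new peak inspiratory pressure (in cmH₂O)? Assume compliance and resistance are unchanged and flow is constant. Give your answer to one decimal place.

Flow: 35 L/min ÷ 60 = 0.5833 L/s.
New flow: 27 L/min ÷ 60 = 0.45 L/s.
PIP = Vt/C + R·V̇ + PEEP (constant-flow equation of motion).
Only the resistive term changes: ΔPIP = R × ΔV̇ = 13.7 × (0.45 − 0.5833) = 13.7 × -0.1333 = -1.826 cmH2O.
Original PIP = 560/56.0 + 13.7×0.5833 + 5 = 22.991 cmH2O; new PIP = 22.991 + (-1.826) = 21.165 cmH2O.

21.2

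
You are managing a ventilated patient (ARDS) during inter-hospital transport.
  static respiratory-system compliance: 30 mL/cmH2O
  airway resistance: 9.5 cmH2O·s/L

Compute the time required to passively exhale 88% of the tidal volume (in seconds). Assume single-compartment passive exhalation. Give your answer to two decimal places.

0.60

τ = R × C = 9.5 × 30 mL/cmH2O = 9.5 × 0.030 L/cmH2O = 0.285 s.
Exhaled fraction f = 1 − e^(−t/τ) → t = −τ·ln(1 − f) = −0.285·ln(0.12) = 0.6043 s.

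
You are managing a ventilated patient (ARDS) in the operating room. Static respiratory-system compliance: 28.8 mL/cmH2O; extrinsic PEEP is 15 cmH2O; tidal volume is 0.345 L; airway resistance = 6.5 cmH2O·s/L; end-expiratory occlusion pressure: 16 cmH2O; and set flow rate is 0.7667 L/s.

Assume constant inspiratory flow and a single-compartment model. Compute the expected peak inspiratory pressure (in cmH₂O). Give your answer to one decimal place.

33.0

Total PEEP = 16 cmH2O (set 15 + intrinsic 1); this is the baseline alveolar pressure.
Equation of motion (constant flow): PIP = Vt/C + R·V̇ + PEEP.
PIP = 345/28.8 + 6.5×0.7667 + 16 = 11.979 + 4.984 + 16 = 32.963 cmH2O.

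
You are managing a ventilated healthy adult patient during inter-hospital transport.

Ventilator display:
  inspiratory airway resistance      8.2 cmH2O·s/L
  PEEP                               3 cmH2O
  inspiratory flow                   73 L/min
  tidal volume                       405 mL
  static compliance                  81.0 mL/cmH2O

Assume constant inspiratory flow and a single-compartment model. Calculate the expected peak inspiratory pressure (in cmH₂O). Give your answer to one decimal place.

18.0

Flow: 73 L/min ÷ 60 = 1.2167 L/s.
Equation of motion (constant flow): PIP = Vt/C + R·V̇ + PEEP.
PIP = 405/81.0 + 8.2×1.2167 + 3 = 5.0 + 9.977 + 3 = 17.977 cmH2O.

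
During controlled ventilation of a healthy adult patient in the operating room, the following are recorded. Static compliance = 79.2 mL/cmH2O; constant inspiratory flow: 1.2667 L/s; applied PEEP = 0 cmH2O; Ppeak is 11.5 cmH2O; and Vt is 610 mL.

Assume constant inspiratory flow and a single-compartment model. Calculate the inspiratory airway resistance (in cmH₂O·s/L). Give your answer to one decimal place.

3.0

Equation of motion (constant flow): PIP = Vt/C + R·V̇ + PEEP.
R·V̇ = PIP − Vt/C − PEEP = 11.5 − 610/79.2 − 0 = 11.5 − 7.702 − 0 = 3.798 cmH2O.
R = 3.798 / 1.2667 = 2.998 cmH2O·s/L.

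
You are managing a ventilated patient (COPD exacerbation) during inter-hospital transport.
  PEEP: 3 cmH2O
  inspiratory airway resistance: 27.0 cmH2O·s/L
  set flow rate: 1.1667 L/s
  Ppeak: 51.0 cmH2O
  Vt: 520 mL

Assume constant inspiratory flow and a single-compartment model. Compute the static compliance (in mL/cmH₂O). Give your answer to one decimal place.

Equation of motion (constant flow): PIP = Vt/C + R·V̇ + PEEP.
Vt/C = PIP − R·V̇ − PEEP = 51.0 − 27.0×1.1667 − 3 = 51.0 − 31.501 − 3 = 16.499 cmH2O.
C = Vt / 16.499 = 520 / 16.499 = 31.517 mL/cmH2O.

31.5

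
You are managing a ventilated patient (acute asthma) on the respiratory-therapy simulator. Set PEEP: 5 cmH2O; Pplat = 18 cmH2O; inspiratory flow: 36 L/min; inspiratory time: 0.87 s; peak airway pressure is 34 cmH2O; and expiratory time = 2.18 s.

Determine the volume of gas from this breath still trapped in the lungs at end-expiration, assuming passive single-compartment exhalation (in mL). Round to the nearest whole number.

Flow: 36 L/min ÷ 60 = 0.6 L/s.
Vt = flow × Ti = 0.6 L/s × 0.87 s × 1000 mL/L = 522.0 mL.
R = (PIP − Pplat)/V̇ = (34 − 18) / 0.6 = 16.0/0.6 = 26.667 cmH2O·s/L.
C = Vt/(Pplat − PEEP) = 522.0 / (18 − 5) = 522.0/13.0 = 40.154 mL/cmH2O.
τ = R × C = 26.667 × 0.04015 L/cmH2O = 1.071 s.
Fraction remaining = e^(−Te/τ) = e^(−2.18/1.071) = 0.1306.
Trapped volume = 522.0 × 0.1306 = 68.173 mL.

68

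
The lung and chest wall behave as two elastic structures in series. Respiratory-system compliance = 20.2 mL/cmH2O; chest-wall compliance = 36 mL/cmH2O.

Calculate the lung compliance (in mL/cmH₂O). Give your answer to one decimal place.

1/CL = 1/Crs − 1/Ccw.
1/CL = 1/20.2 − 1/36 = 0.02173.
CL = 46.019 mL/cmH2O.

46.0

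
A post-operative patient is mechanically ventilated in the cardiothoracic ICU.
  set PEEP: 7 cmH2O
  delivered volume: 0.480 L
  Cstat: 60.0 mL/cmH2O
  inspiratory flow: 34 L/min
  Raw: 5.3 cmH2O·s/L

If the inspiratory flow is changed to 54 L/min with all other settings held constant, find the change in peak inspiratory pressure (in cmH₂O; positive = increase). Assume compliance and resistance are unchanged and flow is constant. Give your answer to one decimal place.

Flow: 34 L/min ÷ 60 = 0.5667 L/s.
New flow: 54 L/min ÷ 60 = 0.9 L/s.
PIP = Vt/C + R·V̇ + PEEP (constant-flow equation of motion).
Only the resistive term changes: ΔPIP = R × ΔV̇ = 5.3 × (0.9 − 0.5667) = 5.3 × 0.3333 = 1.766 cmH2O.

1.8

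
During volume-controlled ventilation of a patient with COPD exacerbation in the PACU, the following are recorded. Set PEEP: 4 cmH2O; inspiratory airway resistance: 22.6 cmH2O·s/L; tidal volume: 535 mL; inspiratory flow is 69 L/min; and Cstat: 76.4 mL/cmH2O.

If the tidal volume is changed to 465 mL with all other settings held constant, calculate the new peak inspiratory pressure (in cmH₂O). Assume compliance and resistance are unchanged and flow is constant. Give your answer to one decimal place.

36.1

Flow: 69 L/min ÷ 60 = 1.15 L/s.
PIP = Vt/C + R·V̇ + PEEP (constant-flow equation of motion).
Only the elastic term changes: ΔPIP = ΔVt / C = (465 − 535) / 76.4 = -0.9162 cmH2O.
Original PIP = 535/76.4 + 22.6×1.15 + 4 = 36.993 cmH2O; new PIP = 36.993 + (-0.9162) = 36.077 cmH2O.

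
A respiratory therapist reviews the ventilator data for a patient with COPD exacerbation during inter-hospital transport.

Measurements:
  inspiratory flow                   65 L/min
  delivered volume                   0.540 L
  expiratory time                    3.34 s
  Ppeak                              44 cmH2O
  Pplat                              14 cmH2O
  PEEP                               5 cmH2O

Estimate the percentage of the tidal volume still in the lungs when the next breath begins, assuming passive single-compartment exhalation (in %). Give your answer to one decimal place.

13.4

Flow: 65 L/min ÷ 60 = 1.0833 L/s.
R = (PIP − Pplat)/V̇ = (44 − 14) / 1.0833 = 30.0/1.0833 = 27.693 cmH2O·s/L.
C = Vt/(Pplat − PEEP) = 540.0 / (14 − 5) = 540.0/9.0 = 60.0 mL/cmH2O.
τ = R × C = 27.693 × 0.06 L/cmH2O = 1.662 s.
Fraction remaining at end-expiration = e^(−Te/τ) = e^(−3.34/1.662) = 0.134 → 13.4%.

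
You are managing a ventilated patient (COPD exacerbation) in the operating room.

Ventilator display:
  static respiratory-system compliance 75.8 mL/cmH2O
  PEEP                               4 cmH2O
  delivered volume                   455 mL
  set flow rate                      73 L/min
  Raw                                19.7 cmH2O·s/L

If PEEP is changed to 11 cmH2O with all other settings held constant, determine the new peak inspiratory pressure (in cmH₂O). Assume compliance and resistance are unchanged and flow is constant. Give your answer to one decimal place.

Flow: 73 L/min ÷ 60 = 1.2167 L/s.
PIP = Vt/C + R·V̇ + PEEP (constant-flow equation of motion).
Only the baseline term changes: ΔPIP = ΔPEEP = 11 − 4 = 7.0 cmH2O.
Original PIP = 455/75.8 + 19.7×1.2167 + 4 = 33.972 cmH2O; new PIP = 33.972 + (7.0) = 40.972 cmH2O.

41.0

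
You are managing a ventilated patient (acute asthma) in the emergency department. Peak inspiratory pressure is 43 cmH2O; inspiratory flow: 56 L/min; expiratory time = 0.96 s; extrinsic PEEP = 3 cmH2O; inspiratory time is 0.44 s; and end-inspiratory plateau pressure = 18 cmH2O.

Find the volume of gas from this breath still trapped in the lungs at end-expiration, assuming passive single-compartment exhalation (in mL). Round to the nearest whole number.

Flow: 56 L/min ÷ 60 = 0.9333 L/s.
Vt = flow × Ti = 0.9333 L/s × 0.44 s × 1000 mL/L = 410.65 mL.
R = (PIP − Pplat)/V̇ = (43 − 18) / 0.9333 = 25.0/0.9333 = 26.787 cmH2O·s/L.
C = Vt/(Pplat − PEEP) = 410.65 / (18 − 3) = 410.65/15.0 = 27.377 mL/cmH2O.
τ = R × C = 26.787 × 0.02738 L/cmH2O = 0.7334 s.
Fraction remaining = e^(−Te/τ) = e^(−0.96/0.7334) = 0.2701.
Trapped volume = 410.65 × 0.2701 = 110.92 mL.

111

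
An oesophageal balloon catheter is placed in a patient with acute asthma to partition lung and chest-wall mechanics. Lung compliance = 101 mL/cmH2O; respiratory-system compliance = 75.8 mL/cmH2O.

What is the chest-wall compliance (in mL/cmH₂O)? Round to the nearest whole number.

1/Ccw = 1/Crs − 1/CL.
1/Ccw = 1/75.8 − 1/101 = 0.003292.
Ccw = 303.77 mL/cmH2O.

304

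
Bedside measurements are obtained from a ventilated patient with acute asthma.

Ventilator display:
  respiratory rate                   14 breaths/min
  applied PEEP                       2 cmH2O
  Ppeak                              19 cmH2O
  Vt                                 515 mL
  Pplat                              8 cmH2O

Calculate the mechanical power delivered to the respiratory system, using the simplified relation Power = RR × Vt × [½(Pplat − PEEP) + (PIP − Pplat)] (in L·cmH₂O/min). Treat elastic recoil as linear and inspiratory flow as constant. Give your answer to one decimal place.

Per-breath work = Vt × [½(Pplat−PEEP) + (PIP−Pplat)] = 0.515 × [0.5×6.0 + 11.0] = 0.515 × 14.0 = 7.21 L·cmH2O.
Power = 14 × 7.21 = 100.94 L·cmH2O/min.

100.9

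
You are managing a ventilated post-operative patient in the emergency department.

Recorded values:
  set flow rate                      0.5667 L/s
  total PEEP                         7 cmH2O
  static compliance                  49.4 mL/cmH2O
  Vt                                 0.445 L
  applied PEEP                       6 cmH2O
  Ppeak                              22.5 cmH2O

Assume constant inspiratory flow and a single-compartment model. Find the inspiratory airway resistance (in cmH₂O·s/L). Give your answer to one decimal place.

Total PEEP = 7 cmH2O (set 6 + intrinsic 1); this is the baseline alveolar pressure.
Equation of motion (constant flow): PIP = Vt/C + R·V̇ + PEEP.
R·V̇ = PIP − Vt/C − PEEP = 22.5 − 445/49.4 − 7 = 22.5 − 9.008 − 7 = 6.492 cmH2O.
R = 6.492 / 0.5667 = 11.456 cmH2O·s/L.

11.5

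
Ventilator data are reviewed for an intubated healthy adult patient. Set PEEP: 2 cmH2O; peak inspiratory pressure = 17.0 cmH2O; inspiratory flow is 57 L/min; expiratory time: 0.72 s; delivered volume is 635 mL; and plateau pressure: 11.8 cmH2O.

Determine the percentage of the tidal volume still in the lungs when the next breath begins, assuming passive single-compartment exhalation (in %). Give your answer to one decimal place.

13.1

Flow: 57 L/min ÷ 60 = 0.95 L/s.
R = (PIP − Pplat)/V̇ = (17.0 − 11.8) / 0.95 = 5.2/0.95 = 5.474 cmH2O·s/L.
C = Vt/(Pplat − PEEP) = 635.0 / (11.8 − 2) = 635.0/9.8 = 64.796 mL/cmH2O.
τ = R × C = 5.474 × 0.0648 L/cmH2O = 0.3547 s.
Fraction remaining at end-expiration = e^(−Te/τ) = e^(−0.72/0.3547) = 0.1314 → 13.14%.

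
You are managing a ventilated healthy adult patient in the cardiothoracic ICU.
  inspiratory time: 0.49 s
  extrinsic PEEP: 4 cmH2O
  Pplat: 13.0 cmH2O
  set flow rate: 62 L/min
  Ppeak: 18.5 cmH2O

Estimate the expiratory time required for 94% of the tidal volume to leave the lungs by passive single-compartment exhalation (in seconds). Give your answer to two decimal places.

0.84

Flow: 62 L/min ÷ 60 = 1.0333 L/s.
Vt = flow × Ti = 1.0333 L/s × 0.49 s × 1000 mL/L = 506.32 mL.
R = (PIP − Pplat)/V̇ = (18.5 − 13.0) / 1.0333 = 5.5/1.0333 = 5.323 cmH2O·s/L.
C = Vt/(Pplat − PEEP) = 506.32 / (13.0 − 4) = 506.32/9.0 = 56.258 mL/cmH2O.
τ = R × C = 5.323 × 0.05626 L/cmH2O = 0.2995 s.
t = −τ·ln(1 − 0.94) = −0.2995·ln(0.06) = 0.8426 s.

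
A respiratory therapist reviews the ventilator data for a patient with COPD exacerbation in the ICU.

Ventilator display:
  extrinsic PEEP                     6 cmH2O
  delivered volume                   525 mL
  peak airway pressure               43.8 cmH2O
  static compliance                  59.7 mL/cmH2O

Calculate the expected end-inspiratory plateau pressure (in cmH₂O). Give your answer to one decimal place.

14.8

Pplat = PEEP + Vt / Cstat = 6 + 525 / 59.7 = 6 + 8.794 = 14.794 cmH2O.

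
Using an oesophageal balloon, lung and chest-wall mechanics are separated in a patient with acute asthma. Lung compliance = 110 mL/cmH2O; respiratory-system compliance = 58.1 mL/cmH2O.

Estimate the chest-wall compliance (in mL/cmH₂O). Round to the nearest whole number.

123

1/Ccw = 1/Crs − 1/CL.
1/Ccw = 1/58.1 − 1/110 = 0.008121.
Ccw = 123.14 mL/cmH2O.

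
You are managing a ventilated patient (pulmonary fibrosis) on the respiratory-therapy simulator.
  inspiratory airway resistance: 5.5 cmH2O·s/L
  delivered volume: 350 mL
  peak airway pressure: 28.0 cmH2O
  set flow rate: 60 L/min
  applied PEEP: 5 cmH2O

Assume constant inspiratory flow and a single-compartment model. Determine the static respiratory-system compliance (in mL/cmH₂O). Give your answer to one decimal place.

Flow: 60 L/min ÷ 60 = 1 L/s.
Equation of motion (constant flow): PIP = Vt/C + R·V̇ + PEEP.
Vt/C = PIP − R·V̇ − PEEP = 28.0 − 5.5×1 − 5 = 28.0 − 5.5 − 5 = 17.5 cmH2O.
C = Vt / 17.5 = 350 / 17.5 = 20.0 mL/cmH2O.

20.0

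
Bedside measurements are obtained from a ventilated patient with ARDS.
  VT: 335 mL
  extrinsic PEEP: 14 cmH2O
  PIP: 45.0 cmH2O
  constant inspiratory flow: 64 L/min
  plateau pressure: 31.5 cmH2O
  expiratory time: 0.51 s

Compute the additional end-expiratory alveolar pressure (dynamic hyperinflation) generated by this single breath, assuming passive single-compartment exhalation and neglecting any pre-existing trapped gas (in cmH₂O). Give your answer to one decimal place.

Flow: 64 L/min ÷ 60 = 1.0667 L/s.
R = (PIP − Pplat)/V̇ = (45.0 − 31.5) / 1.0667 = 13.5/1.0667 = 12.656 cmH2O·s/L.
C = Vt/(Pplat − PEEP) = 335.0 / (31.5 − 14) = 335.0/17.5 = 19.143 mL/cmH2O.
τ = R × C = 12.656 × 0.01914 L/cmH2O = 0.2422 s.
Fraction remaining = e^(−Te/τ) = e^(−0.51/0.2422) = 0.1218; trapped volume = 335.0 × 0.1218 = 40.803 mL.
Additional alveolar pressure from trapping ≈ V_trapped / C = 40.803 / 19.143 = 2.131 cmH2O.

2.1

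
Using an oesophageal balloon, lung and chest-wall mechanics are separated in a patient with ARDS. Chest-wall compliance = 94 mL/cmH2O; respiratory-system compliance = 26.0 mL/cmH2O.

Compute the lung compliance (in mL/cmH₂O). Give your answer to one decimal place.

35.9

1/CL = 1/Crs − 1/Ccw.
1/CL = 1/26.0 − 1/94 = 0.02782.
CL = 35.945 mL/cmH2O.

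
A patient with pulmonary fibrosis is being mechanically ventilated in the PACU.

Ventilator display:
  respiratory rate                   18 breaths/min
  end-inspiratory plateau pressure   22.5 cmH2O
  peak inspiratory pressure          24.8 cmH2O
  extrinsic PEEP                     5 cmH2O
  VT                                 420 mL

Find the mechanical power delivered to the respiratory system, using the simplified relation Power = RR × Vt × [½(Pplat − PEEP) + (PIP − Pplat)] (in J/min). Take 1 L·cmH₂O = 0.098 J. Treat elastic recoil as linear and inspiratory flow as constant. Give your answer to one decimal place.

8.2

Per-breath work = Vt × [½(Pplat−PEEP) + (PIP−Pplat)] = 0.420 × [0.5×17.5 + 2.3] = 0.420 × 11.05 = 4.641 L·cmH2O.
Power = 18 × 4.641 = 83.538 L·cmH2O/min.
× 0.098 J/(L·cmH2O) → 8.187 J/min.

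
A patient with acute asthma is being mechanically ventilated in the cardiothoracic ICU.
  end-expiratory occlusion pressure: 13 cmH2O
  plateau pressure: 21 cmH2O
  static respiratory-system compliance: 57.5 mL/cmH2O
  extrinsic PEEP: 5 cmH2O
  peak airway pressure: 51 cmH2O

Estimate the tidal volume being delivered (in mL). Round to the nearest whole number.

460

End-expiratory occlusion gives total PEEP = 13 cmH2O (intrinsic PEEP = 13 − 5 = 8). Use total PEEP for the elastic gradient.
Vt = Cstat × (Pplat − PEEPtotal) = 57.5 × (21 − 13) = 57.5 × 8.0 = 460.0 mL.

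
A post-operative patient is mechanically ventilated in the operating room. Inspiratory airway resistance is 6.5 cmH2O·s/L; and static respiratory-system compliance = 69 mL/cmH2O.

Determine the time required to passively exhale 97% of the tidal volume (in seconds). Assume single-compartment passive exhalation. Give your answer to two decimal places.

1.57

τ = R × C = 6.5 × 69 mL/cmH2O = 6.5 × 0.069 L/cmH2O = 0.4485 s.
Exhaled fraction f = 1 − e^(−t/τ) → t = −τ·ln(1 − f) = −0.4485·ln(0.03) = 1.573 s.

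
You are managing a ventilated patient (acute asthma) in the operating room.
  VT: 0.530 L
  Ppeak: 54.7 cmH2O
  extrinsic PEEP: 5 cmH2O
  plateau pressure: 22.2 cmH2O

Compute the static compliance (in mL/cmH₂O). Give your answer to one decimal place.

Cstat = Vt / (Pplat − PEEP) = 530 / (22.2 − 5) = 530 / 17.2 = 30.814 mL/cmH2O.

30.8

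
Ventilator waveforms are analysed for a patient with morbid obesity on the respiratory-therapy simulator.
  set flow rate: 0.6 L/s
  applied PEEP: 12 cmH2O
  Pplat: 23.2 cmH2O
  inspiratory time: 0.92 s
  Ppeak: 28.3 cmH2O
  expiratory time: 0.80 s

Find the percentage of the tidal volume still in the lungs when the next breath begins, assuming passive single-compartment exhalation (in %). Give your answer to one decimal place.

Vt = flow × Ti = 0.6 L/s × 0.92 s × 1000 mL/L = 552.0 mL.
R = (PIP − Pplat)/V̇ = (28.3 − 23.2) / 0.6 = 5.1/0.6 = 8.5 cmH2O·s/L.
C = Vt/(Pplat − PEEP) = 552.0 / (23.2 − 12) = 552.0/11.2 = 49.286 mL/cmH2O.
τ = R × C = 8.5 × 0.04929 L/cmH2O = 0.419 s.
Fraction remaining at end-expiration = e^(−Te/τ) = e^(−0.80/0.419) = 0.1482 → 14.82%.

14.8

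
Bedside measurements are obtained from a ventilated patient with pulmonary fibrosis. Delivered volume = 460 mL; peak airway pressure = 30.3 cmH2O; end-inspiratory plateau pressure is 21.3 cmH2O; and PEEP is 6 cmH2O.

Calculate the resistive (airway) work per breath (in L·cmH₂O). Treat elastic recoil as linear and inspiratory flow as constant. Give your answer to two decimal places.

4.14

With constant inspiratory flow the resistive pressure is constant at PIP − Pplat = 30.3 − 21.3 = 9.0 cmH2O, so resistive work = 9.0 × 0.460 = 4.14 L·cmH2O.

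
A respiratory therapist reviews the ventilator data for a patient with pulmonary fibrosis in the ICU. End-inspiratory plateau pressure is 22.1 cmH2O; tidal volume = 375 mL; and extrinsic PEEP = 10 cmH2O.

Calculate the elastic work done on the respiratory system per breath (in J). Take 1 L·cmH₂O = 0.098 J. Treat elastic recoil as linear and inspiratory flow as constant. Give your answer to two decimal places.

Elastic work ≈ ½ × (Pplat − PEEP) × Vt = 0.5 × (22.1 − 10) × 0.375 L = 0.5 × 12.1 × 0.375 = 2.269 L·cmH2O.
× 0.098 J/(L·cmH2O) → 0.2224 J.

0.22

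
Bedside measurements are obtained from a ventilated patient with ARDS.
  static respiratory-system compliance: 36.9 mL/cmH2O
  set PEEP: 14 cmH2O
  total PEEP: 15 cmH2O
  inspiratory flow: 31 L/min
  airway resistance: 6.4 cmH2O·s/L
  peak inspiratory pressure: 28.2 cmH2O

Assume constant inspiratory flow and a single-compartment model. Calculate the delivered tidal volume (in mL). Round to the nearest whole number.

Flow: 31 L/min ÷ 60 = 0.5167 L/s.
Total PEEP = 15 cmH2O (set 14 + intrinsic 1); this is the baseline alveolar pressure.
Equation of motion (constant flow): PIP = Vt/C + R·V̇ + PEEP.
Vt/C = PIP − R·V̇ − PEEP = 28.2 − 3.307 − 15 = 9.893 cmH2O.
Vt = C × 9.893 = 36.9 × 9.893 = 365.05 mL.

365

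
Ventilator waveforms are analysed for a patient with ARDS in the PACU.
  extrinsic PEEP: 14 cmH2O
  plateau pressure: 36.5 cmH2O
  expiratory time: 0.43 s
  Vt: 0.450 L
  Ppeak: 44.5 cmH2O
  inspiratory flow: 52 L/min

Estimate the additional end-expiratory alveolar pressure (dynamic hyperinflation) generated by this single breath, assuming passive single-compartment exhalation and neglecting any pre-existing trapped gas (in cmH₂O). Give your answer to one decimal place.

Flow: 52 L/min ÷ 60 = 0.8667 L/s.
R = (PIP − Pplat)/V̇ = (44.5 − 36.5) / 0.8667 = 8.0/0.8667 = 9.23 cmH2O·s/L.
C = Vt/(Pplat − PEEP) = 450.0 / (36.5 − 14) = 450.0/22.5 = 20.0 mL/cmH2O.
τ = R × C = 9.23 × 0.02 L/cmH2O = 0.1846 s.
Fraction remaining = e^(−Te/τ) = e^(−0.43/0.1846) = 0.09736; trapped volume = 450.0 × 0.09736 = 43.812 mL.
Additional alveolar pressure from trapping ≈ V_trapped / C = 43.812 / 20.0 = 2.191 cmH2O.

2.2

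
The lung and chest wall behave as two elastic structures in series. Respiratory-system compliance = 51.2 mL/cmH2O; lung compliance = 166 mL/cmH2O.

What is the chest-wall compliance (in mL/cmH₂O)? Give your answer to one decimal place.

1/Ccw = 1/Crs − 1/CL.
1/Ccw = 1/51.2 − 1/166 = 0.01351.
Ccw = 74.019 mL/cmH2O.

74.0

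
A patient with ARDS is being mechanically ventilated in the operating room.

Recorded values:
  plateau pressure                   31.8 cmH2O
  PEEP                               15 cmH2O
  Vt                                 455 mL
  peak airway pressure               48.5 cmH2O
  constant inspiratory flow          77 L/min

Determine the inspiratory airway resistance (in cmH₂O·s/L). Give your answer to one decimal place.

13.0

Flow: 77 L/min ÷ 60 = 1.2833 L/s.
Raw = (PIP − Pplat) / flow = (48.5 − 31.8) / 1.2833 = 16.7 / 1.2833 = 13.013 cmH2O·s/L.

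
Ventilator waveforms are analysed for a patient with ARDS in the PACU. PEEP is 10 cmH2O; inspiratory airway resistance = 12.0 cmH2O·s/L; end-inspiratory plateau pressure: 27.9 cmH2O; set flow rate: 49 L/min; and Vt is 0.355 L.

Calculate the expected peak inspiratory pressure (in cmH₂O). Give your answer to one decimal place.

Flow: 49 L/min ÷ 60 = 0.8167 L/s.
PIP = Pplat + Raw × flow = 27.9 + 12.0 × 0.8167 = 27.9 + 9.8 = 37.7 cmH2O.

37.7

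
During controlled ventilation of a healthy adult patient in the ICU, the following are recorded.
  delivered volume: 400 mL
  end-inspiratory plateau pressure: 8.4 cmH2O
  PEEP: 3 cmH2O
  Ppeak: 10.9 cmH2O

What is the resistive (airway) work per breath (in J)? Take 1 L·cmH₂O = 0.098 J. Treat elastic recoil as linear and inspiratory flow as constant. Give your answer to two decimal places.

With constant inspiratory flow the resistive pressure is constant at PIP − Pplat = 10.9 − 8.4 = 2.5 cmH2O, so resistive work = 2.5 × 0.400 = 1.0 L·cmH2O.
× 0.098 J/(L·cmH2O) → 0.098 J.

0.10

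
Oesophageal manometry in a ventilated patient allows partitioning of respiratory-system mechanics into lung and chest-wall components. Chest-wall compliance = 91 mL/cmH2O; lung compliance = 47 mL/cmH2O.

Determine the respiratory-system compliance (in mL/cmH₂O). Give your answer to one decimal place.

Lung and chest wall are elastances in series: 1/Crs = 1/CL + 1/Ccw.
1/Crs = 1/47 + 1/91 = 0.03227.
Crs = 30.989 mL/cmH2O.

31.0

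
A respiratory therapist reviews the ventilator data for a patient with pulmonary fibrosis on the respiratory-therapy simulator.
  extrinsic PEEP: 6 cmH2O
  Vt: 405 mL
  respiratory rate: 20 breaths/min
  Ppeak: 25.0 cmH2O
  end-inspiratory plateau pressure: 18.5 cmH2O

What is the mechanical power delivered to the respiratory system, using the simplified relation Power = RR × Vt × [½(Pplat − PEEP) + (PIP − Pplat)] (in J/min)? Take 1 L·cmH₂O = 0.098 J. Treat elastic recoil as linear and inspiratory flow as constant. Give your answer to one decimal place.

10.1

Per-breath work = Vt × [½(Pplat−PEEP) + (PIP−Pplat)] = 0.405 × [0.5×12.5 + 6.5] = 0.405 × 12.75 = 5.164 L·cmH2O.
Power = 20 × 5.164 = 103.28 L·cmH2O/min.
× 0.098 J/(L·cmH2O) → 10.121 J/min.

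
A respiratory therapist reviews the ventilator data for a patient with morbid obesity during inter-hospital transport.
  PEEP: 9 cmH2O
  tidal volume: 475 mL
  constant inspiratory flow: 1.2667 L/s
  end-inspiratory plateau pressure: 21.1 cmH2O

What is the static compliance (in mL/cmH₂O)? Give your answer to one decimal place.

39.3

Cstat = Vt / (Pplat − PEEP) = 475 / (21.1 − 9) = 475 / 12.1 = 39.256 mL/cmH2O.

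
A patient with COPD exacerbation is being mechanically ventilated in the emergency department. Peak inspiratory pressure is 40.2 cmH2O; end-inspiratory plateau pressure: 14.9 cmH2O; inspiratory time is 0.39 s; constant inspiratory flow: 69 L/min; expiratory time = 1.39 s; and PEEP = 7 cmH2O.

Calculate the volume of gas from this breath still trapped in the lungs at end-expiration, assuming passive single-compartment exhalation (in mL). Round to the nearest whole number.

Flow: 69 L/min ÷ 60 = 1.15 L/s.
Vt = flow × Ti = 1.15 L/s × 0.39 s × 1000 mL/L = 448.5 mL.
R = (PIP − Pplat)/V̇ = (40.2 − 14.9) / 1.15 = 25.3/1.15 = 22.0 cmH2O·s/L.
C = Vt/(Pplat − PEEP) = 448.5 / (14.9 − 7) = 448.5/7.9 = 56.772 mL/cmH2O.
τ = R × C = 22.0 × 0.05677 L/cmH2O = 1.249 s.
Fraction remaining = e^(−Te/τ) = e^(−1.39/1.249) = 0.3286.
Trapped volume = 448.5 × 0.3286 = 147.38 mL.

147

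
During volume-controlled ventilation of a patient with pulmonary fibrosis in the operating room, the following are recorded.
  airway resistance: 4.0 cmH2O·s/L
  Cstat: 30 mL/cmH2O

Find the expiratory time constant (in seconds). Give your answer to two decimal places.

0.12

τ = R × C = 4.0 × 30 mL/cmH2O = 4.0 × 0.030 L/cmH2O = 0.12 s.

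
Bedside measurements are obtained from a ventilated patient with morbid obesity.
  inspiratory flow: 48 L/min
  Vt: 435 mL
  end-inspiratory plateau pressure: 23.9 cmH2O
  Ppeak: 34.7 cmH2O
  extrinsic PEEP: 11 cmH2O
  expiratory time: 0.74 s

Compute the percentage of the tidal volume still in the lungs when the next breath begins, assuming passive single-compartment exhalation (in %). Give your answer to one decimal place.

Flow: 48 L/min ÷ 60 = 0.8 L/s.
R = (PIP − Pplat)/V̇ = (34.7 − 23.9) / 0.8 = 10.8/0.8 = 13.5 cmH2O·s/L.
C = Vt/(Pplat − PEEP) = 435.0 / (23.9 − 11) = 435.0/12.9 = 33.721 mL/cmH2O.
τ = R × C = 13.5 × 0.03372 L/cmH2O = 0.4552 s.
Fraction remaining at end-expiration = e^(−Te/τ) = e^(−0.74/0.4552) = 0.1968 → 19.68%.

19.7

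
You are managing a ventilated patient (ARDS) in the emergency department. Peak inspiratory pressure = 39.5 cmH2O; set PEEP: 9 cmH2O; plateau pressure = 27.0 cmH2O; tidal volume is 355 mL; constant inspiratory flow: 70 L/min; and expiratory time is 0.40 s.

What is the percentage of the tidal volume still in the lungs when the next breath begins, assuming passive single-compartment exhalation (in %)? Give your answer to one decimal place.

15.1

Flow: 70 L/min ÷ 60 = 1.1667 L/s.
R = (PIP − Pplat)/V̇ = (39.5 − 27.0) / 1.1667 = 12.5/1.1667 = 10.714 cmH2O·s/L.
C = Vt/(Pplat − PEEP) = 355.0 / (27.0 − 9) = 355.0/18.0 = 19.722 mL/cmH2O.
τ = R × C = 10.714 × 0.01972 L/cmH2O = 0.2113 s.
Fraction remaining at end-expiration = e^(−Te/τ) = e^(−0.40/0.2113) = 0.1506 → 15.06%.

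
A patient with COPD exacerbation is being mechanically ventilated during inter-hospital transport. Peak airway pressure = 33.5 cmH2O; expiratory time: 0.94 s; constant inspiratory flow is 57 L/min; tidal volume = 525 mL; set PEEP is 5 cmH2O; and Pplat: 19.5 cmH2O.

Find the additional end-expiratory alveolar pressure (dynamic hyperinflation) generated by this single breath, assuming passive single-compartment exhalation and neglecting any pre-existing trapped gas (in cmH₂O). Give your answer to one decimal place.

2.5

Flow: 57 L/min ÷ 60 = 0.95 L/s.
R = (PIP − Pplat)/V̇ = (33.5 − 19.5) / 0.95 = 14.0/0.95 = 14.737 cmH2O·s/L.
C = Vt/(Pplat − PEEP) = 525.0 / (19.5 − 5) = 525.0/14.5 = 36.207 mL/cmH2O.
τ = R × C = 14.737 × 0.03621 L/cmH2O = 0.5336 s.
Fraction remaining = e^(−Te/τ) = e^(−0.94/0.5336) = 0.1718; trapped volume = 525.0 × 0.1718 = 90.195 mL.
Additional alveolar pressure from trapping ≈ V_trapped / C = 90.195 / 36.207 = 2.491 cmH2O.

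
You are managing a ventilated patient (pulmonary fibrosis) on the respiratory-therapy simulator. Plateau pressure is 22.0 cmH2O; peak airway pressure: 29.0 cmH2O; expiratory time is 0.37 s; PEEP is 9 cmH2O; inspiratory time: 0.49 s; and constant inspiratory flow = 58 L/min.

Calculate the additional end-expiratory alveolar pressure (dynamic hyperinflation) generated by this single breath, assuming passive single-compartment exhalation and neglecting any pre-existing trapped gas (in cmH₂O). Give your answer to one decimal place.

Flow: 58 L/min ÷ 60 = 0.9667 L/s.
Vt = flow × Ti = 0.9667 L/s × 0.49 s × 1000 mL/L = 473.68 mL.
R = (PIP − Pplat)/V̇ = (29.0 − 22.0) / 0.9667 = 7.0/0.9667 = 7.241 cmH2O·s/L.
C = Vt/(Pplat − PEEP) = 473.68 / (22.0 − 9) = 473.68/13.0 = 36.437 mL/cmH2O.
τ = R × C = 7.241 × 0.03644 L/cmH2O = 0.2639 s.
Fraction remaining = e^(−Te/τ) = e^(−0.37/0.2639) = 0.2461; trapped volume = 473.68 × 0.2461 = 116.57 mL.
Additional alveolar pressure from trapping ≈ V_trapped / C = 116.57 / 36.437 = 3.199 cmH2O.

3.2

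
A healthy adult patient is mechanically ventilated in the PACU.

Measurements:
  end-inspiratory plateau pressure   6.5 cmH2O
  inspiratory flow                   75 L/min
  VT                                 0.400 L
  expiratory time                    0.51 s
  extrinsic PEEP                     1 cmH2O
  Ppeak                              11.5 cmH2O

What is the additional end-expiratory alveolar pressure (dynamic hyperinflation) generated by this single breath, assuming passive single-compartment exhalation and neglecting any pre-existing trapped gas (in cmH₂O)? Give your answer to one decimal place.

Flow: 75 L/min ÷ 60 = 1.25 L/s.
R = (PIP − Pplat)/V̇ = (11.5 − 6.5) / 1.25 = 5.0/1.25 = 4.0 cmH2O·s/L.
C = Vt/(Pplat − PEEP) = 400.0 / (6.5 − 1) = 400.0/5.5 = 72.727 mL/cmH2O.
τ = R × C = 4.0 × 0.07273 L/cmH2O = 0.2909 s.
Fraction remaining = e^(−Te/τ) = e^(−0.51/0.2909) = 0.1732; trapped volume = 400.0 × 0.1732 = 69.28 mL.
Additional alveolar pressure from trapping ≈ V_trapped / C = 69.28 / 72.727 = 0.9526 cmH2O.

1.0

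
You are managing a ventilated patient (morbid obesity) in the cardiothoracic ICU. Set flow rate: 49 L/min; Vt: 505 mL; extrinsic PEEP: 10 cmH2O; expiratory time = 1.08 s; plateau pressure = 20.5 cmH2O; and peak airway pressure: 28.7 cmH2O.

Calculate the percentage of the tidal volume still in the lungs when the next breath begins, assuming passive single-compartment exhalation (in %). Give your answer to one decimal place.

10.7

Flow: 49 L/min ÷ 60 = 0.8167 L/s.
R = (PIP − Pplat)/V̇ = (28.7 − 20.5) / 0.8167 = 8.2/0.8167 = 10.04 cmH2O·s/L.
C = Vt/(Pplat − PEEP) = 505.0 / (20.5 − 10) = 505.0/10.5 = 48.095 mL/cmH2O.
τ = R × C = 10.04 × 0.0481 L/cmH2O = 0.4829 s.
Fraction remaining at end-expiration = e^(−Te/τ) = e^(−1.08/0.4829) = 0.1068 → 10.68%.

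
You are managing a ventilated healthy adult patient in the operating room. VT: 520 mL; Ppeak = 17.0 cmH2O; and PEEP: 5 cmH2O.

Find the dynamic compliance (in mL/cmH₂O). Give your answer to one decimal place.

43.3

Dynamic compliance = Vt / (PIP − PEEP) = 520 / (17.0 − 5) = 520 / 12.0 = 43.333 mL/cmH2O.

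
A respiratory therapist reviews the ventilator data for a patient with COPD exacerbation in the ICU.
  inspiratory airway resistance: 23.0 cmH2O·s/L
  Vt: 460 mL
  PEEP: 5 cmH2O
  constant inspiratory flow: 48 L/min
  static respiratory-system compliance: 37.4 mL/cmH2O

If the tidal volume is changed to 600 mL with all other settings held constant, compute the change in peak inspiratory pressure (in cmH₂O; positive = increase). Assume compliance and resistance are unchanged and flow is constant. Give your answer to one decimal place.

PIP = Vt/C + R·V̇ + PEEP (constant-flow equation of motion).
Only the elastic term changes: ΔPIP = ΔVt / C = (600 − 460) / 37.4 = 3.743 cmH2O.

3.7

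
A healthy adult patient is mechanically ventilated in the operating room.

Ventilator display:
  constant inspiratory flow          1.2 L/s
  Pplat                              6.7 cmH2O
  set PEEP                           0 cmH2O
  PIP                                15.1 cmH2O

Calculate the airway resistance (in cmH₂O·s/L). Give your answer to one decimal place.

7.0

Raw = (PIP − Pplat) / flow = (15.1 − 6.7) / 1.2 = 8.4 / 1.2 = 7.0 cmH2O·s/L.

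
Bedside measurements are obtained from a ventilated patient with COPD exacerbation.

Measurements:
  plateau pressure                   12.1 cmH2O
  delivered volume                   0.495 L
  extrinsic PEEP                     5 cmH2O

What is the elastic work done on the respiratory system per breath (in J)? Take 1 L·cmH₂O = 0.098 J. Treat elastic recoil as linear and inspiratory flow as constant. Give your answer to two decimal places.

Elastic work ≈ ½ × (Pplat − PEEP) × Vt = 0.5 × (12.1 − 5) × 0.495 L = 0.5 × 7.1 × 0.495 = 1.757 L·cmH2O.
× 0.098 J/(L·cmH2O) → 0.1722 J.

0.17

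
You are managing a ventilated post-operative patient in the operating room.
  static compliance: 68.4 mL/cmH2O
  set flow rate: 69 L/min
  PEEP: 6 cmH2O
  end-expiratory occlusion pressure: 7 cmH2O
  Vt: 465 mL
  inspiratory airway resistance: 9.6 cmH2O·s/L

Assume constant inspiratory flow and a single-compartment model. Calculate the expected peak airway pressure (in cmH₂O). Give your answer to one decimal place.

24.8

Flow: 69 L/min ÷ 60 = 1.15 L/s.
Total PEEP = 7 cmH2O (set 6 + intrinsic 1); this is the baseline alveolar pressure.
Equation of motion (constant flow): PIP = Vt/C + R·V̇ + PEEP.
PIP = 465/68.4 + 9.6×1.15 + 7 = 6.798 + 11.04 + 7 = 24.838 cmH2O.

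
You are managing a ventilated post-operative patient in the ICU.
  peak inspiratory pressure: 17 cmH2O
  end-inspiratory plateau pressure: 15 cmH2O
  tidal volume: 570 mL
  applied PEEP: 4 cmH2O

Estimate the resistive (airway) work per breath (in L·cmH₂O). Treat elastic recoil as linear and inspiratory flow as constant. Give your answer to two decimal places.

With constant inspiratory flow the resistive pressure is constant at PIP − Pplat = 17 − 15 = 2.0 cmH2O, so resistive work = 2.0 × 0.570 = 1.14 L·cmH2O.

1.14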